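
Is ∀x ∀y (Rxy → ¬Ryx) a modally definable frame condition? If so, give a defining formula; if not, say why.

Any modally definable frame class is closed under surjective bounded morphisms.
The 5-cycle (worlds s,t,u,v,w with s→t→u→v→w→s) is asymmetric. Mapping every world to a single reflexive point • is a surjective bounded morphism, and the reflexive point is not asymmetric (R•• but asymmetry requires ¬R••).
So the class is not modally definable.

No — not modally definable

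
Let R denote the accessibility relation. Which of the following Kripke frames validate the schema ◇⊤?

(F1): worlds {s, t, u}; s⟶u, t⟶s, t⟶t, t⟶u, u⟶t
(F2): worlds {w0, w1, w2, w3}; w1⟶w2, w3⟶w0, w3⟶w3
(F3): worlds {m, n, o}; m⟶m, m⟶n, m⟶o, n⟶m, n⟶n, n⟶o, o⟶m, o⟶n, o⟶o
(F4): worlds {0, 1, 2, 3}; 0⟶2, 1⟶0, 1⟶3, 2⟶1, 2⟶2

This is the axiom for seriality; its first-order frame correspondent is ∀x ∃y Rxy.
(F1): condition met.
(F2): fails — world w0 has no successor.
(F3): condition met.
(F4): fails — world 3 has no successor.

(F1), (F3)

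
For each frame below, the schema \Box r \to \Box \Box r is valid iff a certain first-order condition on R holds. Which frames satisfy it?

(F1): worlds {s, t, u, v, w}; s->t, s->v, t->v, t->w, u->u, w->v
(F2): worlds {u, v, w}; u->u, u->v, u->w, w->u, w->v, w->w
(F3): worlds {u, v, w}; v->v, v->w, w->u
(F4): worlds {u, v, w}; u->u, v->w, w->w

(F2), (F4)

This is the axiom for transitivity; its first-order frame correspondent is \forall x \forall y \forall z (Rxy \wedge Ryz \to Rxz).
(F1): fails — Rst and Rtw but not Rsw.
(F2): ✓.
(F3): fails — Rvw and Rwu but not Rvu.
(F4): ✓.
Valid on: (F2), (F4).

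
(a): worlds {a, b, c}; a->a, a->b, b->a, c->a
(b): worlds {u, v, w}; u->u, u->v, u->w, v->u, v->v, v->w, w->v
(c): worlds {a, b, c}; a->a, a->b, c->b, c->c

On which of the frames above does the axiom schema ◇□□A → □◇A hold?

This is the axiom for a generalized confluence (Geach) condition; its first-order frame correspondent is ∀x ∀y ∀z ((xRy ∧ xRz) → ∃w (yR²w ∧ zRw)).
(a): condition met.
(b): condition met.
(c): fails — aRa, aRb but no w with aR²w and bRw.

(a), (b)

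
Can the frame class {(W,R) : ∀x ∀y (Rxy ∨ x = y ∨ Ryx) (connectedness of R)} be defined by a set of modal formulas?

Any modally definable frame class is closed under disjoint unions.
Take 2 disjoint single-world reflexive frames: each is trivially connected, but their disjoint union has 2 worlds with no edge between distinct components, so it is not connected.
So the class is not modally definable.

Not definable by any modal formula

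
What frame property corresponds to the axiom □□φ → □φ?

Suppose □□φ→□φ is valid. Take Rxy and set V(φ)={w : xR²w}. Then □□φ at x, so □φ at x, so φ at y, i.e. ∃z(Rxz∧Rzy).
The converse is a direct semantic check.
Frame condition: ∀x ∀y (Rxy → ∃z (Rxz ∧ Rzy)).

Density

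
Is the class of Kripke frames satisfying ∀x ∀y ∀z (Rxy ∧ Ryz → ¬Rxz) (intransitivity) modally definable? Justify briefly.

Not modally definable

Modal frame validity is preserved under surjective bounded morphisms.
The 3-cycle (worlds a,b,c with a→b→c→a) is intransitive. Mapping every world to a single reflexive point • is a surjective bounded morphism; the reflexive point is not intransitive (R••∧R•• but R••).
So no modal formula (or set of formulas) defines exactly the intransitive frames.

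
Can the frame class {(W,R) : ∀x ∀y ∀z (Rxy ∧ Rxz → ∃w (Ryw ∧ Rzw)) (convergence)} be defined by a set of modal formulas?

Yes — defined by ◇□r → □◇r

This is a Sahlqvist condition; the .2 axiom ◇□r → □◇r defines it.
Suppose ◇□r→□◇r is valid. Take Rxy, Rxz and set V(r)={w : Ryw}. Then □r at y so ◇□r at x, so □◇r at x, so ◇r at z, giving w with Rzw and Ryw.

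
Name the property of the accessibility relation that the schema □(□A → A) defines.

shift-reflexivity: ∀x ∀y (Rxy → Ryy)

Suppose □(□A→A) is valid. Take Rxy and set V(A)={w : Ryw}. Then at y, □A holds; since □(□A→A) at x, □A→A at y, so A at y, i.e. Ryy.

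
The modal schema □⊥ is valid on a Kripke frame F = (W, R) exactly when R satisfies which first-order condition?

emptiness of R

This schema is the Ver axiom.
Its frame correspondent is emptiness of R — ∀x ∀y ¬Rxy.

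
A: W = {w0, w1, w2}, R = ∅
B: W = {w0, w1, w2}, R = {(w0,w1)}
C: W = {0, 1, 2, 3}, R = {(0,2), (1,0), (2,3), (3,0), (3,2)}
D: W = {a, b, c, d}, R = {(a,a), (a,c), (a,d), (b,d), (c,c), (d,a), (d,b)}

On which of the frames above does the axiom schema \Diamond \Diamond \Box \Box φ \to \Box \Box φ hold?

A, B

This is the axiom for a generalized confluence (Geach) condition; its first-order frame correspondent is \forall x \forall y \forall z ((x R^2 y \wedge x R^2 z) \to \exists w (y R^2 w \wedge z = w)).
A: satisfies the condition.
B: satisfies the condition.
C: fails — 2R²0, 2R²0 but no w with 0R²w and 0=w.
D: fails — aR²b, aR²c but no w with bR²w and c=w.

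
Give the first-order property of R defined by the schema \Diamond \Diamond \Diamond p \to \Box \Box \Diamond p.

\forall x \forall y \forall z ((x R^3 y \wedge x R^2 z) \to \exists w (y = w \wedge zRw))

This is a Sahlqvist (Geach-type) schema ◇^3□^0p → □^2◇^1p.
First-order correspondent: \forall x \forall y \forall z ((x R^3 y \wedge x R^2 z) \to \exists w (y = w \wedge zRw)).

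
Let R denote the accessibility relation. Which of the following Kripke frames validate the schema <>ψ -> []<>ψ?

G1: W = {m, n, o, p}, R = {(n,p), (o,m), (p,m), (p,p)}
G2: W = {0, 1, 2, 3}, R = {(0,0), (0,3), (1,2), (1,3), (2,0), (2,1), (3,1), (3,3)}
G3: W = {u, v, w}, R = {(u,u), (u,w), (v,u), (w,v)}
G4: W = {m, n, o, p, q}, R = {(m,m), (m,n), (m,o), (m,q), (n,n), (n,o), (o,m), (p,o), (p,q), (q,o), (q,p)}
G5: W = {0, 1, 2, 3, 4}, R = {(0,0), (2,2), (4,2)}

Frame correspondent (Sahlqvist): forall x forall y forall z (Rxy & Rxz -> Ryz) — i.e. the Euclidean property.
G1: fails — Rom and Rom but not Rmm.
G2: fails — R03 and R00 but not R30.
G3: fails — Ruw and Ruw but not Rww.
G4: fails — Rmo and Rmo but not Roo.
G5: condition met.

G5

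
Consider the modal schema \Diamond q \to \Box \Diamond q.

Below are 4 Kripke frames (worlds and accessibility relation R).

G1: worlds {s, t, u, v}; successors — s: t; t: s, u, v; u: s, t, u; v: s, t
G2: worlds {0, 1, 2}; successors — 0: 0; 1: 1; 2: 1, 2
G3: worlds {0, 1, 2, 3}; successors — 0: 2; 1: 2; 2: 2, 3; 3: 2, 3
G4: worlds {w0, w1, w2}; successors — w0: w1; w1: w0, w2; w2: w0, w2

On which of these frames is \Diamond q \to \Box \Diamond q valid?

This is the axiom for the Euclidean property; its first-order frame correspondent is \forall x \forall y \forall z (Rxy \wedge Rxz \to Ryz).
G1: fails — Rst and Rst but not Rtt.
G2: fails — R21 and R22 but not R12.
G3: holds.
G4: fails — Rw0w1 and Rw0w1 but not Rw1w1.

G3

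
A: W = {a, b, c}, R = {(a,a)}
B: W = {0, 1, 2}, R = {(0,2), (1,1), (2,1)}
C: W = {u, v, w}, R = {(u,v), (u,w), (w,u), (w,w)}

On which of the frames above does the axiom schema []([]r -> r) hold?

A

Frame correspondent (Sahlqvist): forall x forall y (Rxy -> Ryy) — i.e. shift-reflexivity.
A: ✓.
B: fails — R02 but not R22.
C: fails — Ruv but not Rvv.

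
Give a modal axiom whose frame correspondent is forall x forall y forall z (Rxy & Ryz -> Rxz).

A defining formula is □ψ → □□ψ (the 4 axiom).
Suppose □ψ→□□ψ is valid. Take Rxy, Ryz and set V(ψ)={w : Rxw}. Then □ψ at x, so □□ψ at x, so □ψ at y, so ψ at z, i.e. Rxz.

□ψ → □□ψ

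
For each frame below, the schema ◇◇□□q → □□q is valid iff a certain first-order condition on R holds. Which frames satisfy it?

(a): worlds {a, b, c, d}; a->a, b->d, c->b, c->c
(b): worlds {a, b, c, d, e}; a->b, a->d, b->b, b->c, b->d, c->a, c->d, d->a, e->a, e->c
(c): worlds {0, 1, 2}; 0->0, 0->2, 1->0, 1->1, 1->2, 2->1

(c)

This is the axiom for a generalized confluence (Geach) condition; its first-order frame correspondent is ∀x ∀y ∀z ((xR²y ∧ xR²z) → ∃w (yR²w ∧ z = w)).
(a): fails — cR²b, cR²b but no w with bR²w and b=w.
(b): fails — aR²c, aR²c but no w with cR²w and c=w.
(c): ✓.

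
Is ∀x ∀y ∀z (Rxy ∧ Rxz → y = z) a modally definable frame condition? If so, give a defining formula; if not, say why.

This is a Sahlqvist condition; the CD axiom ◇q → □q defines it.
Suppose ◇q→□q is valid. Take Rxy, Rxz and set V(q)={y}. Then ◇q at x, so □q at x, so q at z, i.e. z=y.

Yes — defined by ◇q → □q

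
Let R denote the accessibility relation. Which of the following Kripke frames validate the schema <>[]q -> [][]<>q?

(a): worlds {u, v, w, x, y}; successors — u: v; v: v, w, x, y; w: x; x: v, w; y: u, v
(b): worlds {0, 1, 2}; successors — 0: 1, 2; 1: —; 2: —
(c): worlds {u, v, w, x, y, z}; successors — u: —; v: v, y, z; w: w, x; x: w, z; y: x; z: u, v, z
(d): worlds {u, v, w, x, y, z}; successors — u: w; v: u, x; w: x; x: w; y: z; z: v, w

(b)

The schema corresponds to a generalized confluence (Geach) condition: forall x forall y forall z ((xRy & x R^2 z) -> exists w (yRw & zRw)).
(a): fails — vRw, vR²u but no t with wRt and uRt.
(b): holds.
(c): fails — vRv, vR²u but no t with vRt and uRt.
(d): fails — uRw, uR²x but no t with wRt and xRt.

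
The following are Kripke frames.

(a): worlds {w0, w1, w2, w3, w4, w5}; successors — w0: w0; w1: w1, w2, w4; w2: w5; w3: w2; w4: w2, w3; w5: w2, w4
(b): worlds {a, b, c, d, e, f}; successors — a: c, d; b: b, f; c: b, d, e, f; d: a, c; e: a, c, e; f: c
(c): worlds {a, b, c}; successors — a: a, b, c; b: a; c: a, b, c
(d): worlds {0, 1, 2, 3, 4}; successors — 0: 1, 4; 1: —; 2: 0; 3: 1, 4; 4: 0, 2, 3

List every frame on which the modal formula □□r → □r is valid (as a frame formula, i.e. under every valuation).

This is the axiom for density; its first-order frame correspondent is ∀x ∀y (Rxy → ∃z (Rxz ∧ Rzy)).
(a): fails — Rw3w2 but no z with Rw3z and Rzw2.
(b): fails — Rcd but no z with Rcz and Rzd.
(c): holds.
(d): fails — R34 but no z with R3z and Rz4.

(c)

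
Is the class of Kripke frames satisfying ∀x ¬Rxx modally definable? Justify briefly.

No

Modal frame validity is preserved under surjective bounded morphisms.
The 5-cycle (worlds w0,w1,w2,w3,w4 with w0→w1→w2→w3→w4→w0) is irreflexive, and the map sending every world to a single reflexive point • is a surjective bounded morphism (forth: every edge maps to (•,•); back: every world has a successor). So any modal formula valid on the 5-cycle is also valid on the reflexive point, which is not irreflexive.
So the class is not modally definable.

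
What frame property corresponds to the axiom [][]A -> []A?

This is the C4 axiom.
Its frame correspondent is density — forall x forall y (Rxy -> exists z (Rxz & Rzy)).

Density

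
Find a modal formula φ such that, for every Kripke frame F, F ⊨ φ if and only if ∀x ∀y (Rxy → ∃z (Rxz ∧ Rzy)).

The condition is density. The C4 schema □□q → □q defines it.

□□q → □q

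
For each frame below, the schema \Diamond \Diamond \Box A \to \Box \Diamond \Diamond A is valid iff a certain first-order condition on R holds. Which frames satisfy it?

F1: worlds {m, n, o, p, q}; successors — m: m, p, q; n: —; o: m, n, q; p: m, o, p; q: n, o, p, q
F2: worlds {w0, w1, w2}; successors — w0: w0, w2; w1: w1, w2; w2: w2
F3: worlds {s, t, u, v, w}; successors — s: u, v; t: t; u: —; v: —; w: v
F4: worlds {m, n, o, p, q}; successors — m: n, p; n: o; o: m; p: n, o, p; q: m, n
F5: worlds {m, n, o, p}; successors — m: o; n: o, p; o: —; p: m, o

Frame correspondent (Sahlqvist): \forall x \forall y \forall z ((x R^2 y \wedge xRz) \to \exists w (yRw \wedge z R^2 w)) — i.e. a generalized confluence (Geach) condition.
F1: fails — mR²n, mRm but no w with nRw and mR²w.
F2: holds.
F3: holds.
F4: fails — mR²n, mRn but no w with nRw and nR²w.
F5: fails — nR²m, nRo but no w with mRw and oR²w.
Valid on: F2, F3.

F2, F3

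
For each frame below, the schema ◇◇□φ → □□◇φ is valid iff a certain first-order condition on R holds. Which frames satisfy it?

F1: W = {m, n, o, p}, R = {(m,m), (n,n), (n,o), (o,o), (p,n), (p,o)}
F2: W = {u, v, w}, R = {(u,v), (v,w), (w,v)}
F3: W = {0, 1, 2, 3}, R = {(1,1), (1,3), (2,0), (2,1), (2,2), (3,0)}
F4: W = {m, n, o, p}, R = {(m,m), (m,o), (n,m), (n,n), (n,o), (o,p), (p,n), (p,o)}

Frame correspondent (Sahlqvist): ∀x ∀y ∀z ((xR²y ∧ xR²z) → ∃w (yRw ∧ zRw)) — i.e. a generalized confluence (Geach) condition.
F1: condition met.
F2: condition met.
F3: fails — 1R²0, 1R²0 but no w with 0Rw and 0Rw.
F4: fails — mR²m, mR²o but no w with mRw and oRw.
Valid on: F1, F2.

F1, F2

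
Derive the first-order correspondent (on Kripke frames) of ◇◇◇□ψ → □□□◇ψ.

∀x ∀y ∀z ((xR³y ∧ xR³z) → ∃w (yRw ∧ zRw))

This is a Sahlqvist (Geach-type) schema ◇^3□^1ψ → □^3◇^1ψ.
First-order correspondent: ∀x ∀y ∀z ((xR³y ∧ xR³z) → ∃w (yRw ∧ zRw)).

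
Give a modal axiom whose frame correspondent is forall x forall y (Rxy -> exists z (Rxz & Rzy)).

□□s → □s

This is density; the standard corresponding axiom is C4: □□s → □s.
Suppose □□s→□s is valid. Take Rxy and set V(s)={w : xR²w}. Then □□s at x, so □s at x, so s at y, i.e. ∃z(Rxz∧Rzy).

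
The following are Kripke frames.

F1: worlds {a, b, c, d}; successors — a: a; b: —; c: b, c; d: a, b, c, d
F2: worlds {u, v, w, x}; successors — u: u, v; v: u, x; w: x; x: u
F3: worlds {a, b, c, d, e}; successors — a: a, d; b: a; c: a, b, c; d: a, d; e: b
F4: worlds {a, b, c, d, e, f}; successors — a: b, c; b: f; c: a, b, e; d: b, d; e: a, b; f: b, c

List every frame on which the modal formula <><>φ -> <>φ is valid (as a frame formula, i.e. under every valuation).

This is the axiom for a generalized confluence (Geach) condition; its first-order frame correspondent is forall x forall y (x R^2 y -> exists w (y = w & xRw)).
F1: holds.
F2: fails — uR²x but no t with x=t and uRt.
F3: fails — bR²d but no w with d=w and bRw.
F4: fails — aR²a but no w with a=w and aRw.

F1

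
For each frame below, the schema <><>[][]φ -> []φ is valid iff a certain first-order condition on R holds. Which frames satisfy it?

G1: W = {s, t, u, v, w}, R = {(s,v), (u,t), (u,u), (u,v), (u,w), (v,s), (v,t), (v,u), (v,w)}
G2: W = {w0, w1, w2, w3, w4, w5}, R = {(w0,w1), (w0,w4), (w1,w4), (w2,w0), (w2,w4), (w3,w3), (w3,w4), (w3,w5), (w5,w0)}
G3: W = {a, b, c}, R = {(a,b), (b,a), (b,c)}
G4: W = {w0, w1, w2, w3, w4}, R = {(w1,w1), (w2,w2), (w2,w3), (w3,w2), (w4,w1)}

G4

This is the axiom for a generalized confluence (Geach) condition; its first-order frame correspondent is forall x forall y forall z ((x R^2 y & xRz) -> exists w (y R^2 w & z = w)).
G1: fails — sR²s, sRv but no w* with sR²w* and v=w*.
G2: fails — w0R²w4, w0Rw1 but no w with w4R²w and w1=w.
G3: fails — aR²a, aRb but no w with aR²w and b=w.
G4: holds.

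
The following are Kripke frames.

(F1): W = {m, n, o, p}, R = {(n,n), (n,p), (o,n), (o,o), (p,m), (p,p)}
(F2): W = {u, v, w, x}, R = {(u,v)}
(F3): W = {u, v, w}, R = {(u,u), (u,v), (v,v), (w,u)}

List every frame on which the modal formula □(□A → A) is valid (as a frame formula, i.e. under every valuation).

The schema corresponds to shift-reflexivity: ∀x ∀y (Rxy → Ryy).
(F1): fails — Rpm but not Rmm.
(F2): fails — Ruv but not Rvv.
(F3): condition met.
Valid on: (F3).

(F3)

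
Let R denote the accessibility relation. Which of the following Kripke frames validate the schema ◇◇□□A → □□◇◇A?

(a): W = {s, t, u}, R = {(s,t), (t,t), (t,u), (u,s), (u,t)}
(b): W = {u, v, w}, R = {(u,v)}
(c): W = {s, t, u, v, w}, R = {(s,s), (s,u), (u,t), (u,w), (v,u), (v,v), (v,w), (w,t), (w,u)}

(a), (b)

Frame correspondent (Sahlqvist): ∀x ∀y ∀z ((xR²y ∧ xR²z) → ∃w (yR²w ∧ zR²w)) — i.e. a generalized confluence (Geach) condition.
(a): satisfies the condition.
(b): satisfies the condition.
(c): fails — sR²s, sR²t but no w* with sR²w* and tR²w*.
Valid on: (a), (b).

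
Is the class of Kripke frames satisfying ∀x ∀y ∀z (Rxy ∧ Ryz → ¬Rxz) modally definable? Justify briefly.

Not modally definable

If a class were modally definable it would be closed under surjective bounded morphisms (Goldblatt–Thomason).
The 3-cycle (worlds 0,1,2 with 0→1→2→0) is intransitive. Mapping every world to a single reflexive point • is a surjective bounded morphism; the reflexive point is not intransitive (R••∧R•• but R••).
Hence intransitivity is not modally definable.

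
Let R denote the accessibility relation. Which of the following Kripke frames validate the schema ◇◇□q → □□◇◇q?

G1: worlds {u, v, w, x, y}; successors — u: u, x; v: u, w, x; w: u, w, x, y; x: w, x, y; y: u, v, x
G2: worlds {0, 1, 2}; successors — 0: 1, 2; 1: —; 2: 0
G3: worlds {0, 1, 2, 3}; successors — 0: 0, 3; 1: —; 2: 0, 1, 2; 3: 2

This is the axiom for a generalized confluence (Geach) condition; its first-order frame correspondent is ∀x ∀y ∀z ((xR²y ∧ xR²z) → ∃w (yRw ∧ zR²w)).
G1: holds.
G2: fails — 0R²0, 0R²0 but no w with 0Rw and 0R²w.
G3: fails — 2R²0, 2R²1 but no w with 0Rw and 1R²w.
Valid on: G1.

G1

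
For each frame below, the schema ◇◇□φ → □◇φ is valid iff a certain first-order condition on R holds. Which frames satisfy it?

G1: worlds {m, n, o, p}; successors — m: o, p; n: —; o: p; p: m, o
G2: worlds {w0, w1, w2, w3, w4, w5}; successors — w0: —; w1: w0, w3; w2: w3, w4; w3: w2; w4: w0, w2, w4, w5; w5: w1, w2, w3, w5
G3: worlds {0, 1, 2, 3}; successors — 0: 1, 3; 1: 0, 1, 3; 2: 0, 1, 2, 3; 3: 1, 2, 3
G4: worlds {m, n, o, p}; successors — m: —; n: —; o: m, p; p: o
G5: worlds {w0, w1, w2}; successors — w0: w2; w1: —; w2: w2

Frame correspondent (Sahlqvist): ∀x ∀y ∀z ((xR²y ∧ xRz) → ∃w (yRw ∧ zRw)) — i.e. a generalized confluence (Geach) condition.
G1: fails — mR²o, mRp but no w with oRw and pRw.
G2: fails — w1R²w2, w1Rw0 but no w with w2Rw and w0Rw.
G3: satisfies the condition.
G4: fails — oR²o, oRm but no w with oRw and mRw.
G5: satisfies the condition.
Valid on: G3, G5.

G3, G5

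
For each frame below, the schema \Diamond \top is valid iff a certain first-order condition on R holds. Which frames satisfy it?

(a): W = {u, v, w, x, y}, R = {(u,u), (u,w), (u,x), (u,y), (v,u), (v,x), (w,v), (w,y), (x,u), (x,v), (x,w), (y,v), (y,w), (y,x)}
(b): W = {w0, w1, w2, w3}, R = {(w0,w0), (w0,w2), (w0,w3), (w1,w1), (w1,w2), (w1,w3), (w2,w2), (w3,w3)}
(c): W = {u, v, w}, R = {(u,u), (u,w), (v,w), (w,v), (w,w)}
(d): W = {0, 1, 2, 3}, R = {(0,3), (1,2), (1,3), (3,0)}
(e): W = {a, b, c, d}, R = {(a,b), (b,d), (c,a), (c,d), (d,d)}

(a), (b), (c), (e)

The schema corresponds to seriality: \forall x \exists y Rxy.
(a): satisfies the condition.
(b): satisfies the condition.
(c): satisfies the condition.
(d): fails — world 2 has no successor.
(e): satisfies the condition.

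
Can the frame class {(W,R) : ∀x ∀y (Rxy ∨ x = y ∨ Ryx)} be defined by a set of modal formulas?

Not definable by any modal formula

Modal frame validity is preserved under disjoint unions.
Take 3 disjoint single-world reflexive frames: each is trivially connected, but their disjoint union has 3 worlds with no edge between distinct components, so it is not connected.
So no modal formula (or set of formulas) defines exactly the connected frames.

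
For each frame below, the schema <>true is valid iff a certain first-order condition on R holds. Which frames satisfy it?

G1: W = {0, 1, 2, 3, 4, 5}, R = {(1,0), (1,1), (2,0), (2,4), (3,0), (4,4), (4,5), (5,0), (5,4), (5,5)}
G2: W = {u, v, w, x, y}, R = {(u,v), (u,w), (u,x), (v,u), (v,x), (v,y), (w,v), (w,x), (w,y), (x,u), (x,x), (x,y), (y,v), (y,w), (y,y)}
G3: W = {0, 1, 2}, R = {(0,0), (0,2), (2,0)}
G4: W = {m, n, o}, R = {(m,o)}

This is the axiom for seriality; its first-order frame correspondent is forall x exists y Rxy.
G1: fails — world 0 has no successor.
G2: satisfies the condition.
G3: fails — world 1 has no successor.
G4: fails — world n has no successor.
Valid on: G2.

G2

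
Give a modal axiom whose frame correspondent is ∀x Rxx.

□p → p

A defining formula is □p → p (the T axiom).
Suppose □p→p is valid. At any x set V(p)={w : Rxw}. Then □p holds at x, so p holds at x, i.e. Rxx.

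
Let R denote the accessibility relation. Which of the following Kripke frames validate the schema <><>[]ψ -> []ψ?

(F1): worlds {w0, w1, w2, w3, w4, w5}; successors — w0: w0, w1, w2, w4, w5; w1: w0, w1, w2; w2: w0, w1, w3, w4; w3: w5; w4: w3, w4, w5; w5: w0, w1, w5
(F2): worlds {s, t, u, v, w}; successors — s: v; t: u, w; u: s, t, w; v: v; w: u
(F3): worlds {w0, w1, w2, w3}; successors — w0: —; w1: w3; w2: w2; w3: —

(F3)

This is the axiom for a generalized confluence (Geach) condition; its first-order frame correspondent is forall x forall y forall z ((x R^2 y & xRz) -> exists w (yRw & z = w)).
(F1): fails — w0R²w1, w0Rw4 but no w with w1Rw and w4=w.
(F2): fails — tR²s, tRu but no w* with sRw* and u=w*.
(F3): satisfies the condition.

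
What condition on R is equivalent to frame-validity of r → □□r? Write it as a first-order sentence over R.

This is a Sahlqvist (Geach-type) schema ◇^0□^0r → □^2◇^0r.
First-order correspondent: ∀x ∀z (xR²z → ∃w (x = w ∧ z = w)).

∀x ∀z (xR²z → ∃w (x = w ∧ z = w))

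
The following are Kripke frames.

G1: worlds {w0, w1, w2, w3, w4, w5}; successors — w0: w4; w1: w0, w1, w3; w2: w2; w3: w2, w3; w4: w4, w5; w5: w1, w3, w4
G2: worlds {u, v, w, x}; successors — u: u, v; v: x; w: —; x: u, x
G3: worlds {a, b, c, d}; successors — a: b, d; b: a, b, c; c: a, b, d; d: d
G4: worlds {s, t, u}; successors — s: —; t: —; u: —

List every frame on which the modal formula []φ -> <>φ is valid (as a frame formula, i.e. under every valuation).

Frame correspondent (Sahlqvist): forall x exists y Rxy — i.e. seriality.
G1: holds.
G2: fails — world w has no successor.
G3: holds.
G4: fails — world s has no successor.
Valid on: G1, G3.

G1, G3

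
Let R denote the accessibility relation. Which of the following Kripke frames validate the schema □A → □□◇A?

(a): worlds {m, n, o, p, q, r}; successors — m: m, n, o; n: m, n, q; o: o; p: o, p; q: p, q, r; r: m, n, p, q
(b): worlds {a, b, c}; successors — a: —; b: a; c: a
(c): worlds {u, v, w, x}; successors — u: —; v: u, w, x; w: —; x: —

(b), (c)

Frame correspondent (Sahlqvist): ∀x ∀z (xR²z → ∃w (xRw ∧ zRw)) — i.e. a generalized confluence (Geach) condition.
(a): fails — mR²q but no w with mRw and qRw.
(b): holds.
(c): holds.
Valid on: (b), (c).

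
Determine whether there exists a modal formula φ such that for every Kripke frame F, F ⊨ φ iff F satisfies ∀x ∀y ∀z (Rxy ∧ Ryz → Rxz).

The condition is transitivity. A defining modal formula is □p → □□p.
Suppose □p→□□p is valid. Take Rxy, Ryz and set V(p)={w : Rxw}. Then □p at x, so □□p at x, so □p at y, so p at z, i.e. Rxz.

Definable; □p → □□p defines it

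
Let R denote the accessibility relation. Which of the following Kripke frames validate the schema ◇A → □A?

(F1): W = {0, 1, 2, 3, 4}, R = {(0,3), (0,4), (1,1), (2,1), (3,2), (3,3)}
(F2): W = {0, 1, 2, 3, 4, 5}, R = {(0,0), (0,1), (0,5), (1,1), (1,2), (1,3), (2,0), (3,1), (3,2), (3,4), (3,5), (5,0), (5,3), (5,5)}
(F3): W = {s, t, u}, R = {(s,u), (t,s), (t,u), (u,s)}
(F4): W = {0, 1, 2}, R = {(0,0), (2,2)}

(F4)

The schema corresponds to partial functionality: ∀x ∀y ∀z (Rxy ∧ Rxz → y = z).
(F1): fails — 0 sees both 3 and 4.
(F2): fails — 0 sees both 0 and 1.
(F3): fails — t sees both s and u.
(F4): ✓.
Valid on: (F4).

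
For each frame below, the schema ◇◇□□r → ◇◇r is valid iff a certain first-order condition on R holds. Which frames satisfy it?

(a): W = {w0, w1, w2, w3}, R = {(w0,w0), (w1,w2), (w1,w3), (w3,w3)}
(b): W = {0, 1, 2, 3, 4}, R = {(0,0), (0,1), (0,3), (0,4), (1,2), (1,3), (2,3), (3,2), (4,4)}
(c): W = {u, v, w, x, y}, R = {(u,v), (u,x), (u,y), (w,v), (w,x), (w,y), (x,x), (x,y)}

(a), (b)

The schema corresponds to a generalized confluence (Geach) condition: ∀x ∀y (xR²y → ∃w (yR²w ∧ xR²w)).
(a): satisfies the condition.
(b): satisfies the condition.
(c): fails — uR²y but no t with yR²t and uR²t.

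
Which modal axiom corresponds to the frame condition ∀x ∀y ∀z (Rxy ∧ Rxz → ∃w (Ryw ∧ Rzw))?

This is convergence; the standard corresponding axiom is .2: ◇□r → □◇r.
Suppose ◇□r→□◇r is valid. Take Rxy, Rxz and set V(r)={w : Ryw}. Then □r at y so ◇□r at x, so □◇r at x, so ◇r at z, giving w with Rzw and Ryw.

◇□r → □◇r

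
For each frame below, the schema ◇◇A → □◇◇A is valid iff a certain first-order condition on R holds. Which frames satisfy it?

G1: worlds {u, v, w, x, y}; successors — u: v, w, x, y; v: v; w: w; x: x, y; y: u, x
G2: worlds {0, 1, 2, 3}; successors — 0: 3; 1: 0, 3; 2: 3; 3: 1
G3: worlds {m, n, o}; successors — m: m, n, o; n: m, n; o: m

G3

Frame correspondent (Sahlqvist): ∀x ∀y ∀z ((xR²y ∧ xRz) → ∃w (y = w ∧ zR²w)) — i.e. a generalized confluence (Geach) condition.
G1: fails — uR²u, uRv but no t with u=t and vR²t.
G2: fails — 0R²1, 0R3 but no w with 1=w and 3R²w.
G3: holds.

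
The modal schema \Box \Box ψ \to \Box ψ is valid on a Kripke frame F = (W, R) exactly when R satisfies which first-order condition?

Density

Suppose □□ψ→□ψ is valid. Take Rxy and set V(ψ)={w : xR²w}. Then □□ψ at x, so □ψ at x, so ψ at y, i.e. ∃z(Rxz∧Rzy).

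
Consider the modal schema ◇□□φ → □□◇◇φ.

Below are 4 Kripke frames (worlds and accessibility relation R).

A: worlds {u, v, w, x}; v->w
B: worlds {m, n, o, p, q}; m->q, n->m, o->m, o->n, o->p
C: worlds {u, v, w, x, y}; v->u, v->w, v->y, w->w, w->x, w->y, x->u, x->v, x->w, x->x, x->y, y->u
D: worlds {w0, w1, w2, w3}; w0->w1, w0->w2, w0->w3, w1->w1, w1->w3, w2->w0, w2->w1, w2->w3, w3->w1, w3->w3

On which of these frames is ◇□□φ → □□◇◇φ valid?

A, D

This is the axiom for a generalized confluence (Geach) condition; its first-order frame correspondent is ∀x ∀y ∀z ((xRy ∧ xR²z) → ∃w (yR²w ∧ zR²w)).
A: condition met.
B: fails — nRm, nR²q but no w with mR²w and qR²w.
C: fails — vRu, vR²u but no t with uR²t and uR²t.
D: condition met.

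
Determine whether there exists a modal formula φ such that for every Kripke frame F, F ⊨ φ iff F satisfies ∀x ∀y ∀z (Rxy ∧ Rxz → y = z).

Yes — defined by ◇q → □q

The condition is partial functionality. A defining modal formula is ◇q → □q.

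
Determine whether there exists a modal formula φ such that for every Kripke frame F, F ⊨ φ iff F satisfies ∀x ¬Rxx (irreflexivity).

Any modally definable frame class is closed under surjective bounded morphisms.
The 3-cycle (worlds a,b,c with a→b→c→a) is irreflexive, and the map sending every world to a single reflexive point • is a surjective bounded morphism (forth: every edge maps to (•,•); back: every world has a successor). So any modal formula valid on the 3-cycle is also valid on the reflexive point, which is not irreflexive.
Hence irreflexivity is not modally definable.

Not definable by any modal formula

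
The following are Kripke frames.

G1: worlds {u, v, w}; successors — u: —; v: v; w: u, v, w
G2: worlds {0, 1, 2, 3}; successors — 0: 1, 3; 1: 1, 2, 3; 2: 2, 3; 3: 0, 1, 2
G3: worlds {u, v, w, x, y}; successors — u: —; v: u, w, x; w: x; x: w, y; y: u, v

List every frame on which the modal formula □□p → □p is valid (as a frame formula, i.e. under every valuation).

G1

The schema corresponds to density: ∀x ∀y (Rxy → ∃z (Rxz ∧ Rzy)).
G1: holds.
G2: fails — R30 but no z with R3z and Rz0.
G3: fails — Rxw but no z with Rxz and Rzw.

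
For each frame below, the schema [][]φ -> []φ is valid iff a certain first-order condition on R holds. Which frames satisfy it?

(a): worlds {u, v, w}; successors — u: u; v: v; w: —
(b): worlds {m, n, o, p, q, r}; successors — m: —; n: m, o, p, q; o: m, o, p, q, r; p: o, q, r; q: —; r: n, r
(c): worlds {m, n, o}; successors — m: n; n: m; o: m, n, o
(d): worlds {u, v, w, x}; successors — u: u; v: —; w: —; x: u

This is the axiom for density; its first-order frame correspondent is forall x forall y (Rxy -> exists z (Rxz & Rzy)).
(a): ✓.
(b): ✓.
(c): fails — Rnm but no z with Rnz and Rzm.
(d): ✓.
Valid on: (a), (b), (d).

(a), (b), (d)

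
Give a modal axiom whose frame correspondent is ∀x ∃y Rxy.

A defining formula is □s → ◇s (the D axiom).
Suppose □s→◇s is valid. At any x set V(s)=W. Then □s at x, so ◇s at x, so x has a successor.

□s → ◇s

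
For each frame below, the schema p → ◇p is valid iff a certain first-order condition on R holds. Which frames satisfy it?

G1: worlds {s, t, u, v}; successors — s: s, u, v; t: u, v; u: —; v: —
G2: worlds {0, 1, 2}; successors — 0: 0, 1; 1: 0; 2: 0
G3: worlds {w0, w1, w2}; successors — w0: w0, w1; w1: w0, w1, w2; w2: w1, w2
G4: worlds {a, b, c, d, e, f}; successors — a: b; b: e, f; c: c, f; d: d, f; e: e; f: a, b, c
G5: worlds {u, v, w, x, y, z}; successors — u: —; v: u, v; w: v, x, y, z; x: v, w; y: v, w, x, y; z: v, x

The schema corresponds to reflexivity: ∀x Rxx.
G1: fails — world t does not see itself.
G2: fails — world 1 does not see itself.
G3: condition met.
G4: fails — world a does not see itself.
G5: fails — world u does not see itself.
Valid on: G3.

G3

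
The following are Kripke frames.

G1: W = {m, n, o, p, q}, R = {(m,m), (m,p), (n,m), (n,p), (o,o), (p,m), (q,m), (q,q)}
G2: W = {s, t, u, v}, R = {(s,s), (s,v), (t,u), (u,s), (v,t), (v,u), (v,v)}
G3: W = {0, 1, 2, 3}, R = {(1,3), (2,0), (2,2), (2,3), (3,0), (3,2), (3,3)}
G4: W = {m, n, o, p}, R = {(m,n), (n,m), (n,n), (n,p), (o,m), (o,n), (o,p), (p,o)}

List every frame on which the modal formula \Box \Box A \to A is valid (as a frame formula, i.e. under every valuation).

G4

Frame correspondent (Sahlqvist): \forall x \exists w (x R^2 w \wedge x = w) — i.e. a generalized confluence (Geach) condition.
G1: fails — at n but no w with nR²w and n=w.
G2: fails — at t but no w with tR²w and t=w.
G3: fails — at 0 but no w with 0R²w and 0=w.
G4: satisfies the condition.
Valid on: G4.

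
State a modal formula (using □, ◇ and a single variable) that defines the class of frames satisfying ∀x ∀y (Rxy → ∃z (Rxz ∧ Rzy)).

This is density; the standard corresponding axiom is C4: □□r → □r.

□□r → □r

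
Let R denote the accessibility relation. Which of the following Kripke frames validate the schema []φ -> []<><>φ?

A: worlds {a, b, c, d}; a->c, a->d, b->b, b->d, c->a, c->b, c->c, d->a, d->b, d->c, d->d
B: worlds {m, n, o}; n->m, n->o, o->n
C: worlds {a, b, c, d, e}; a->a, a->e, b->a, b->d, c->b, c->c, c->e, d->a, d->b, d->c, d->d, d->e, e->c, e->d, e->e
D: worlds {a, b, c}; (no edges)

A, C, D

The schema corresponds to a generalized confluence (Geach) condition: forall x forall z (xRz -> exists w (xRw & z R^2 w)).
A: ✓.
B: fails — nRm but no w with nRw and mR²w.
C: ✓.
D: ✓.
Valid on: A, C, D.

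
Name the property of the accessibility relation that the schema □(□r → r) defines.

Suppose □(□r→r) is valid. Take Rxy and set V(r)={w : Ryw}. Then at y, □r holds; since □(□r→r) at x, □r→r at y, so r at y, i.e. Ryy.
Conversely, on a frame with shift-reflexivity the schema holds at every world under every valuation.
Frame condition: ∀x ∀y (Rxy → Ryy).

Shift-reflexivity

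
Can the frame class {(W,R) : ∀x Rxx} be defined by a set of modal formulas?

Yes — defined by □r → r

Yes: it is reflexivity, defined by the T schema □r → r.
Suppose □r→r is valid. At any x set V(r)={w : Rxw}. Then □r holds at x, so r holds at x, i.e. Rxx.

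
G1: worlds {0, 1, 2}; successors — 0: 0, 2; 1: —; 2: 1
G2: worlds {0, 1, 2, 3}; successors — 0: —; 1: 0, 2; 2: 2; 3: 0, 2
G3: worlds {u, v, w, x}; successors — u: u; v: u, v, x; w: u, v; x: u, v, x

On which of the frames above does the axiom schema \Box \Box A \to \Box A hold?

The schema corresponds to density: \forall x \forall y (Rxy \to \exists z (Rxz \wedge Rzy)).
G1: fails — R21 but no z with R2z and Rz1.
G2: fails — R10 but no z with R1z and Rz0.
G3: holds.

G3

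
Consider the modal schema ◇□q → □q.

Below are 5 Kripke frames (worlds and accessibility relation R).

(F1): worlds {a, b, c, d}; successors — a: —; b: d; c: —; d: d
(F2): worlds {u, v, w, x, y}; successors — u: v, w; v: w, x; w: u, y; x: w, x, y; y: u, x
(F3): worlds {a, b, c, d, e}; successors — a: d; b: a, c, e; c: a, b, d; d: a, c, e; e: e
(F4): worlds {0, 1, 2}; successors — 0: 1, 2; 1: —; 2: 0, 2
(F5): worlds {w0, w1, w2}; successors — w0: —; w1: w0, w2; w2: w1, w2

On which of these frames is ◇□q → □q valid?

(F1)

Frame correspondent (Sahlqvist): ∀x ∀y ∀z (Rxy ∧ Rxz → Ryz) — i.e. the Euclidean property.
(F1): satisfies the condition.
(F2): fails — Ruv and Ruv but not Rvv.
(F3): fails — Rad and Rad but not Rdd.
(F4): fails — R01 and R01 but not R11.
(F5): fails — Rw1w2 and Rw1w0 but not Rw2w0.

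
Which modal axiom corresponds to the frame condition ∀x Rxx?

This is reflexivity; the standard corresponding axiom is T: □p → p.
Suppose □p→p is valid. At any x set V(p)={w : Rxw}. Then □p holds at x, so p holds at x, i.e. Rxx.

□p → p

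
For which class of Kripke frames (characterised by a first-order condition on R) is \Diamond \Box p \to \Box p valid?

Replacing p by ¬p and contraposing gives the equivalent schema ◇p → □◇p.
Suppose ◇p→□◇p is valid. Take Rxy, Rxz and set V(p)={y}. Then ◇p at x, so □◇p at x, so ◇p at z, so some w with Rzw has p; w=y, i.e. Rzy. By symmetry of the argument, Ryz.
The converse is a direct semantic check.
So the correspondent is the Euclidean property.

The Euclidean property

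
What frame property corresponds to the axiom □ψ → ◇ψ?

seriality: ∀x ∃y Rxy

Suppose □ψ→◇ψ is valid. At any x set V(ψ)=W. Then □ψ at x, so ◇ψ at x, so x has a successor.
The converse is a direct semantic check.
So the correspondent is seriality.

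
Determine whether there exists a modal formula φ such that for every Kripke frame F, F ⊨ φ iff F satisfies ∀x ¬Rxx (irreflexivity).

Any modally definable frame class is closed under surjective bounded morphisms.
The 5-cycle (worlds 0,1,2,3,4 with 0→1→2→3→4→0) is irreflexive, and the map sending every world to a single reflexive point • is a surjective bounded morphism (forth: every edge maps to (•,•); back: every world has a successor). So any modal formula valid on the 5-cycle is also valid on the reflexive point, which is not irreflexive.
Hence irreflexivity is not modally definable.

Not modally definable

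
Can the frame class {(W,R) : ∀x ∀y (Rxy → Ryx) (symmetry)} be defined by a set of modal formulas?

Yes, by p → □◇p

This is a Sahlqvist condition; the B axiom p → □◇p defines it.
Suppose p→□◇p is valid. Take Rxy and set V(p)={x}. Then p at x, so □◇p at x, so ◇p at y, so some z with Ryz has p; z=x, i.e. Ryx.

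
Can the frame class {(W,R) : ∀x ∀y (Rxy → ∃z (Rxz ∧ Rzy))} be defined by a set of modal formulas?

Yes, by □□q → □q

The condition is density. A defining modal formula is □□q → □q.
Suppose □□q→□q is valid. Take Rxy and set V(q)={w : xR²w}. Then □□q at x, so □q at x, so q at y, i.e. ∃z(Rxz∧Rzy).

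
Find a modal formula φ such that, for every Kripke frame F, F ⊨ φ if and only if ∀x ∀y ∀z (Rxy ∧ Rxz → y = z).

◇q → □q

This is partial functionality; the standard corresponding axiom is CD: ◇q → □q.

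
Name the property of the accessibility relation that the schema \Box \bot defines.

emptiness of R: \forall x \forall y \neg Rxy

□⊥ is valid iff no world has any successor (otherwise □⊥ fails at any world with one).
Conversely, any frame satisfying \forall x \forall y \neg Rxy validates the schema.
Frame condition: \forall x \forall y \neg Rxy.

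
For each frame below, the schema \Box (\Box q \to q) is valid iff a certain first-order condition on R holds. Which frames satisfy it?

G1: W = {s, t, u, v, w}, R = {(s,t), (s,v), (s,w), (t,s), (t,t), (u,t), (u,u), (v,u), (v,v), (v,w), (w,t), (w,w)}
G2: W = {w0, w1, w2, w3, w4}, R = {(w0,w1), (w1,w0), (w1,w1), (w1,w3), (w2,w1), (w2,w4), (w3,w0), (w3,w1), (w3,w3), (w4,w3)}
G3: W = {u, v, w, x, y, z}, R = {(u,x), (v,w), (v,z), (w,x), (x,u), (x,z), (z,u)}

none

The schema corresponds to shift-reflexivity: \forall x \forall y (Rxy \to Ryy).
G1: fails — Rts but not Rss.
G2: fails — Rw1w0 but not Rw0w0.
G3: fails — Rwx but not Rxx.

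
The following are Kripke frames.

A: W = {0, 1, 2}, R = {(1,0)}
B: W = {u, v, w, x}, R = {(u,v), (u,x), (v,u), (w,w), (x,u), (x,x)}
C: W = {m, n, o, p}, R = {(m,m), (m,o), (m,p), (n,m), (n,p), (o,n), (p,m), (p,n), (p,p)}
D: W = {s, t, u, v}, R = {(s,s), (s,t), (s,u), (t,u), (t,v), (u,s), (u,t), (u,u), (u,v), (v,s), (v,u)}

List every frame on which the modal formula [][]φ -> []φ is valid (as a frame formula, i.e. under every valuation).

Frame correspondent (Sahlqvist): forall x forall y (Rxy -> exists z (Rxz & Rzy)) — i.e. density.
A: fails — R10 but no z with R1z and Rz0.
B: fails — Ruv but no z with Ruz and Rzv.
C: fails — Ron but no z with Roz and Rzn.
D: ✓.

D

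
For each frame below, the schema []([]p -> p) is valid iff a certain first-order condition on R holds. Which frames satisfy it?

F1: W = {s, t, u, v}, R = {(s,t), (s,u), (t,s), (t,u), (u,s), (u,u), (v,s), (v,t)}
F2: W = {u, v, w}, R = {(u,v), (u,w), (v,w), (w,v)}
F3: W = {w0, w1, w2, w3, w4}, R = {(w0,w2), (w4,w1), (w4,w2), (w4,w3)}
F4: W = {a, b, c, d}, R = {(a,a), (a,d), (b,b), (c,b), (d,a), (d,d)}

This is the axiom for shift-reflexivity; its first-order frame correspondent is forall x forall y (Rxy -> Ryy).
F1: fails — Rus but not Rss.
F2: fails — Ruv but not Rvv.
F3: fails — Rw0w2 but not Rw2w2.
F4: condition met.
Valid on: F4.

F4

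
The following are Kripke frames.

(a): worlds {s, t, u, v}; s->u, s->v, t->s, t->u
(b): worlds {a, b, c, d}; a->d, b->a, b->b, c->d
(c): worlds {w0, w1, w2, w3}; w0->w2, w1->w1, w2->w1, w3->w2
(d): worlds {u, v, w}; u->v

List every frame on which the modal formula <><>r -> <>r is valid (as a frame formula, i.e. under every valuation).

This is the axiom for transitivity; its first-order frame correspondent is forall x forall y forall z (Rxy & Ryz -> Rxz).
(a): fails — Rts and Rsv but not Rtv.
(b): fails — Rba and Rad but not Rbd.
(c): fails — Rw0w2 and Rw2w1 but not Rw0w1.
(d): satisfies the condition.

(d)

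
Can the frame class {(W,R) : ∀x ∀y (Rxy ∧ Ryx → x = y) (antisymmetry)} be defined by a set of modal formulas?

If a class were modally definable it would be closed under surjective bounded morphisms (Goldblatt–Thomason).
The 4-cycle (worlds w0,w1,w2,w3 with w0→w1→w2→w3→w0) is antisymmetric. Sending even-indexed worlds to a and odd-indexed worlds to b is a surjective bounded morphism onto the two-world frame with a↔b, which is not antisymmetric.
Hence antisymmetry is not modally definable.

Not modally definable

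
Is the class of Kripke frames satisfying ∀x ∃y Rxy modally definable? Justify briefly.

Yes — defined by □p → ◇p

Yes: it is seriality, defined by the D schema □p → ◇p.
Suppose □p→◇p is valid. At any x set V(p)=W. Then □p at x, so ◇p at x, so x has a successor.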